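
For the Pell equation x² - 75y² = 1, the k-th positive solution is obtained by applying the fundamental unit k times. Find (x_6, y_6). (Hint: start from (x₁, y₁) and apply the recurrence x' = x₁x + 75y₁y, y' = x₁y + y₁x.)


Step 1: Find the fundamental solution (x₁, y₁) of x² - 75y² = 1.
  Expand √75 as a continued fraction. a₀ = ⌊√75⌋ = 8; iterate m_{k+1} = d_k·a_k − m_k, d_{k+1} = (75 − m_{k+1}²)/d_k, a_{k+1} = ⌊(a₀ + m_{k+1})/d_{k+1}⌋ (starting m₀ = 0, d₀ = 1), with convergents p_k = a_k·p_{k-1} + p_{k-2}, q_k = a_k·q_{k-1} + q_{k-2} (p₋₁ = 1, q₋₁ = 0):
  k = 0: a₀ = 8; p₀/q₀ = 8/1; p₀² − 75·q₀² = 64 − 75 = -11.
  k = 1: m = 8, d = 11, a = ⌊(8 + 8)/11⌋ = 1; p/q = (1·8 + 1)/(1·1 + 0) = 9/1; p² − 75·q² = 81 − 75 = 6.
  k = 2: m = 3, d = 6, a = ⌊(8 + 3)/6⌋ = 1; p/q = (1·9 + 8)/(1·1 + 1) = 17/2; p² − 75·q² = 289 − 300 = -11.
  k = 3: m = 3, d = 11, a = ⌊(8 + 3)/11⌋ = 1; p/q = (1·17 + 9)/(1·2 + 1) = 26/3; p² − 75·q² = 676 − 675 = 1.
  The first convergent with p² − 75·q² = 1 gives the fundamental solution (x₁, y₁) = (26, 3).
Step 2: Apply the recurrence (x_{n+1}, y_{n+1}) = (x₁x_n + 75y₁y_n, x₁y_n + y₁x_n) repeatedly.
  From (x_1, y_1) = (26, 3): x_2 = 26·26 + 75·3·3 = 1351; y_2 = 26·3 + 3·26 = 156.
  From (x_2, y_2) = (1351, 156): x_3 = 26·1351 + 75·3·156 = 70226; y_3 = 26·156 + 3·1351 = 8109.
  From (x_3, y_3) = (70226, 8109): x_4 = 26·70226 + 75·3·8109 = 3650401; y_4 = 26·8109 + 3·70226 = 421512.
  From (x_4, y_4) = (3650401, 421512): x_5 = 26·3650401 + 75·3·421512 = 189750626; y_5 = 26·421512 + 3·3650401 = 21910515.
  From (x_5, y_5) = (189750626, 21910515): x_6 = 26·189750626 + 75·3·21910515 = 9863382151; y_6 = 26·21910515 + 3·189750626 = 1138925268.
Step 3: Verify x_6² - 75·y_6² = 97286307456665386801 - 97286307456665386800 = 1 (should be 1). ✓

(x_1, y_1) = (26, 3); (x_6, y_6) = (9863382151, 1138925268).


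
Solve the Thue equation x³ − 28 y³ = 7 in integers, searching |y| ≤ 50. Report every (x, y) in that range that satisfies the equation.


The equation is x³ - 28y³ = 7. For fixed y, x³ = 28·y³ + 7, so a solution requires the RHS to be a perfect cube.
Strategy: iterate y from -50 to 50, compute RHS = 28·y³ + 7, and check whether it is a (positive or negative) perfect cube.
Check small values of y:
  y = 0: RHS = 7 is not a perfect cube.
  y = 1: RHS = 35 is not a perfect cube.
  y = -1: RHS = -21 is not a perfect cube.
  y = 2: RHS = 231 is not a perfect cube.
  y = -2: RHS = -217 is not a perfect cube.
  y = 3: RHS = 763 is not a perfect cube.
  y = -3: RHS = -749 is not a perfect cube.
Continuing the search up to |y| = 50 finds no solutions either.
No (x, y) in the scanned range satisfies the equation.

No integer solutions with |y| ≤ 50.


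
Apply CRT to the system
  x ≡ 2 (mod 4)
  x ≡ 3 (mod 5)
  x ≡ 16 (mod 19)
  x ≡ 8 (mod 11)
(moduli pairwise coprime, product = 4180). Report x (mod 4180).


Product of moduli M = 4 · 5 · 19 · 11 = 4180.
Merge one congruence at a time:
  Start: x ≡ 2 (mod 4).
  Combine with x ≡ 3 (mod 5); new modulus lcm = 20.
    Write x = 2 + 4·t and substitute into x ≡ 3 (mod 5): 4·t ≡ 3 − 2 = 1 (mod 5).
    The inverse of 4 mod 5 is 4 (since 4·4 = 16 = 3·5 + 1), so t ≡ 4·1 = 4 ≡ 4 (mod 5).
    Then x = 2 + 4·4 = 18, valid modulo lcm(4, 5) = 20: x ≡ 18 (mod 20).
  Combine with x ≡ 16 (mod 19); new modulus lcm = 380.
    Write x = 18 + 20·t and substitute into x ≡ 16 (mod 19): 20·t ≡ 16 − 18 = -2 (mod 19).
    Reduce coefficients mod 19: 1·t ≡ 17 (mod 19).
    So t ≡ 17 (mod 19).
    Then x = 18 + 20·17 = 358, valid modulo lcm(20, 19) = 380: x ≡ 358 (mod 380).
  Combine with x ≡ 8 (mod 11); new modulus lcm = 4180.
    Write x = 358 + 380·t and substitute into x ≡ 8 (mod 11): 380·t ≡ 8 − 358 = -350 (mod 11).
    Reduce coefficients mod 11: 6·t ≡ 2 (mod 11).
    The inverse of 6 mod 11 is 2 (since 6·2 = 12 = 1·11 + 1), so t ≡ 2·2 = 4 ≡ 4 (mod 11).
    Then x = 358 + 380·4 = 1878, valid modulo lcm(380, 11) = 4180: x ≡ 1878 (mod 4180).
Verify against each original: 1878 mod 4 = 2, 1878 mod 5 = 3, 1878 mod 19 = 16, 1878 mod 11 = 8.

x ≡ 1878 (mod 4180).


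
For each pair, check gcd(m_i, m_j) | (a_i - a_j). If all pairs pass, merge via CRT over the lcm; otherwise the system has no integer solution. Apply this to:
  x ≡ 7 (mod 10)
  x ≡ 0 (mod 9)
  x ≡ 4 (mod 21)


Moduli 10, 9, 21 are not pairwise coprime, so CRT works modulo lcm(m_i) when all pairwise compatibility conditions hold.
Pairwise compatibility: gcd(m_i, m_j) must divide a_i - a_j for every pair.
Merge one congruence at a time:
  Start: x ≡ 7 (mod 10).
  Combine with x ≡ 0 (mod 9): gcd(10, 9) = 1; 0 - 7 = -7, which IS divisible by 1, so compatible.
    Write x = 7 + 10·t and substitute into x ≡ 0 (mod 9): 10·t ≡ 0 − 7 = -7 (mod 9).
    Reduce coefficients mod 9: 1·t ≡ 2 (mod 9).
    So t ≡ 2 (mod 9).
    Then x = 7 + 10·2 = 27, valid modulo lcm(10, 9) = 90: x ≡ 27 (mod 90).
  Combine with x ≡ 4 (mod 21): gcd(90, 21) = 3, and 4 - 27 = -23 is NOT divisible by 3.
    ⇒ system is inconsistent (no integer solution).

No solution (the system is inconsistent).


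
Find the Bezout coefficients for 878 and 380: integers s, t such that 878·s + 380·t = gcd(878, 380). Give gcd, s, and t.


Euclidean algorithm on (878, 380) — divide until remainder is 0:
  878 = 2 · 380 + 118
  380 = 3 · 118 + 26
  118 = 4 · 26 + 14
  26 = 1 · 14 + 12
  14 = 1 · 12 + 2
  12 = 6 · 2 + 0
gcd(878, 380) = 2.
Track Bezout coefficients alongside the remainders: start with r₀ = 878 = a·1 + b·0 (s = 1, t = 0) and r₁ = 380 = a·0 + b·1 (s = 0, t = 1); each new remainder r_{k+1} = r_{k-1} − q_k·r_k inherits s_{k+1} = s_{k-1} − q_k·s_k, t_{k+1} = t_{k-1} − q_k·t_k, so r_k = a·s_k + b·t_k at every step:
  q = 2: r = 118, s = 1 − 2·0 = 1, t = 0 − 2·1 = -2  (check: 878·1 + 380·(-2) = 118)
  q = 3: r = 26, s = 0 − 3·1 = -3, t = 1 − 3·(-2) = 7  (check: 878·(-3) + 380·7 = 26)
  q = 4: r = 14, s = 1 − 4·(-3) = 13, t = -2 − 4·7 = -30  (check: 878·13 + 380·(-30) = 14)
  q = 1: r = 12, s = -3 − 1·13 = -16, t = 7 − 1·(-30) = 37  (check: 878·(-16) + 380·37 = 12)
  q = 1: r = 2, s = 13 − 1·(-16) = 29, t = -30 − 1·37 = -67  (check: 878·29 + 380·(-67) = 2)
The row with r = 2 (the gcd) gives the Bezout coefficients s = 29, t = -67.
Result: 878 · (29) + 380 · (-67) = 2.

gcd(878, 380) = 2; s = 29, t = -67 (check: 878·29 + 380·(-67) = 2).


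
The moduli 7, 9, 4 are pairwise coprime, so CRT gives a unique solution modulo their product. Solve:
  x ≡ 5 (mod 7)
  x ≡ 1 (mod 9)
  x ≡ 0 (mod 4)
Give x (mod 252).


Moduli 7, 9, 4 are pairwise coprime; by CRT there is a unique solution modulo M = 7 · 9 · 4 = 252.
Solve pairwise, accumulating the modulus:
  Start with x ≡ 5 (mod 7).
  Combine with x ≡ 1 (mod 9): since gcd(7, 9) = 1, we get a unique residue mod 63.
    Write x = 5 + 7·t and substitute into x ≡ 1 (mod 9): 7·t ≡ 1 − 5 = -4 (mod 9).
    Reduce coefficients mod 9: 7·t ≡ 5 (mod 9).
    The inverse of 7 mod 9 is 4 (since 7·4 = 28 = 3·9 + 1), so t ≡ 4·5 = 20 ≡ 2 (mod 9).
    Then x = 5 + 7·2 = 19, valid modulo lcm(7, 9) = 63: x ≡ 19 (mod 63).
  Combine with x ≡ 0 (mod 4): since gcd(63, 4) = 1, we get a unique residue mod 252.
    Write x = 19 + 63·t and substitute into x ≡ 0 (mod 4): 63·t ≡ 0 − 19 = -19 (mod 4).
    Reduce coefficients mod 4: 3·t ≡ 1 (mod 4).
    The inverse of 3 mod 4 is 3 (since 3·3 = 9 = 2·4 + 1), so t ≡ 3·1 = 3 ≡ 3 (mod 4).
    Then x = 19 + 63·3 = 208, valid modulo lcm(63, 4) = 252: x ≡ 208 (mod 252).
Verify: 208 mod 7 = 5 ✓, 208 mod 9 = 1 ✓, 208 mod 4 = 0 ✓.

x ≡ 208 (mod 252).


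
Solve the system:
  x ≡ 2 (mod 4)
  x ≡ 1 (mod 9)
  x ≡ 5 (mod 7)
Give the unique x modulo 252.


Moduli 4, 9, 7 are pairwise coprime; by CRT there is a unique solution modulo M = 4 · 9 · 7 = 252.
Solve pairwise, accumulating the modulus:
  Start with x ≡ 2 (mod 4).
  Combine with x ≡ 1 (mod 9): since gcd(4, 9) = 1, we get a unique residue mod 36.
    Write x = 2 + 4·t and substitute into x ≡ 1 (mod 9): 4·t ≡ 1 − 2 = -1 (mod 9).
    Reduce coefficients mod 9: 4·t ≡ 8 (mod 9).
    The inverse of 4 mod 9 is 7 (since 4·7 = 28 = 3·9 + 1), so t ≡ 7·8 = 56 ≡ 2 (mod 9).
    Then x = 2 + 4·2 = 10, valid modulo lcm(4, 9) = 36: x ≡ 10 (mod 36).
  Combine with x ≡ 5 (mod 7): since gcd(36, 7) = 1, we get a unique residue mod 252.
    Write x = 10 + 36·t and substitute into x ≡ 5 (mod 7): 36·t ≡ 5 − 10 = -5 (mod 7).
    Reduce coefficients mod 7: 1·t ≡ 2 (mod 7).
    So t ≡ 2 (mod 7).
    Then x = 10 + 36·2 = 82, valid modulo lcm(36, 7) = 252: x ≡ 82 (mod 252).
Verify: 82 mod 4 = 2 ✓, 82 mod 9 = 1 ✓, 82 mod 7 = 5 ✓.

x ≡ 82 (mod 252).


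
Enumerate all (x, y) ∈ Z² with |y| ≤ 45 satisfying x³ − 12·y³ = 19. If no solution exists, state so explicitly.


The equation is x³ - 12y³ = 19. For fixed y, x³ = 12·y³ + 19, so a solution requires the RHS to be a perfect cube.
Strategy: iterate y from -45 to 45, compute RHS = 12·y³ + 19, and check whether it is a (positive or negative) perfect cube.
Check small values of y:
  y = 0: RHS = 19 is not a perfect cube.
  y = 1: RHS = 31 is not a perfect cube.
  y = -1: RHS = 7 is not a perfect cube.
  y = 2: RHS = 115 is not a perfect cube.
  y = -2: RHS = -77 is not a perfect cube.
  y = 3: RHS = 343 = (7)³ ⇒ x = 7 works.
  y = -3: RHS = -305 is not a perfect cube.
Continuing the search up to |y| = 45 finds no further solutions beyond those listed.
Collected solutions: (7, 3).

Solutions (with |y| ≤ 45): (7, 3).


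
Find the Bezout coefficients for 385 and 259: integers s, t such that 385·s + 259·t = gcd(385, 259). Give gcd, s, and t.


Euclidean algorithm on (385, 259) — divide until remainder is 0:
  385 = 1 · 259 + 126
  259 = 2 · 126 + 7
  126 = 18 · 7 + 0
gcd(385, 259) = 7.
Track Bezout coefficients alongside the remainders: start with r₀ = 385 = a·1 + b·0 (s = 1, t = 0) and r₁ = 259 = a·0 + b·1 (s = 0, t = 1); each new remainder r_{k+1} = r_{k-1} − q_k·r_k inherits s_{k+1} = s_{k-1} − q_k·s_k, t_{k+1} = t_{k-1} − q_k·t_k, so r_k = a·s_k + b·t_k at every step:
  q = 1: r = 126, s = 1 − 1·0 = 1, t = 0 − 1·1 = -1  (check: 385·1 + 259·(-1) = 126)
  q = 2: r = 7, s = 0 − 2·1 = -2, t = 1 − 2·(-1) = 3  (check: 385·(-2) + 259·3 = 7)
The row with r = 7 (the gcd) gives the Bezout coefficients s = -2, t = 3.
Result: 385 · (-2) + 259 · (3) = 7.

gcd(385, 259) = 7; s = -2, t = 3 (check: 385·(-2) + 259·3 = 7).


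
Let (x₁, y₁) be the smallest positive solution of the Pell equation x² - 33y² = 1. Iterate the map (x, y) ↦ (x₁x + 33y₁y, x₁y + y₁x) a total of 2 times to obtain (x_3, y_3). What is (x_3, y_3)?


Step 1: Find the fundamental solution (x₁, y₁) of x² - 33y² = 1.
  Expand √33 as a continued fraction. a₀ = ⌊√33⌋ = 5; iterate m_{k+1} = d_k·a_k − m_k, d_{k+1} = (33 − m_{k+1}²)/d_k, a_{k+1} = ⌊(a₀ + m_{k+1})/d_{k+1}⌋ (starting m₀ = 0, d₀ = 1), with convergents p_k = a_k·p_{k-1} + p_{k-2}, q_k = a_k·q_{k-1} + q_{k-2} (p₋₁ = 1, q₋₁ = 0):
  k = 0: a₀ = 5; p₀/q₀ = 5/1; p₀² − 33·q₀² = 25 − 33 = -8.
  k = 1: m = 5, d = 8, a = ⌊(5 + 5)/8⌋ = 1; p/q = (1·5 + 1)/(1·1 + 0) = 6/1; p² − 33·q² = 36 − 33 = 3.
  k = 2: m = 3, d = 3, a = ⌊(5 + 3)/3⌋ = 2; p/q = (2·6 + 5)/(2·1 + 1) = 17/3; p² − 33·q² = 289 − 297 = -8.
  k = 3: m = 3, d = 8, a = ⌊(5 + 3)/8⌋ = 1; p/q = (1·17 + 6)/(1·3 + 1) = 23/4; p² − 33·q² = 529 − 528 = 1.
  The first convergent with p² − 33·q² = 1 gives the fundamental solution (x₁, y₁) = (23, 4).
Step 2: Apply the recurrence (x_{n+1}, y_{n+1}) = (x₁x_n + 33y₁y_n, x₁y_n + y₁x_n) repeatedly.
  From (x_1, y_1) = (23, 4): x_2 = 23·23 + 33·4·4 = 1057; y_2 = 23·4 + 4·23 = 184.
  From (x_2, y_2) = (1057, 184): x_3 = 23·1057 + 33·4·184 = 48599; y_3 = 23·184 + 4·1057 = 8460.
Step 3: Verify x_3² - 33·y_3² = 2361862801 - 2361862800 = 1 (should be 1). ✓

(x_1, y_1) = (23, 4); (x_3, y_3) = (48599, 8460).


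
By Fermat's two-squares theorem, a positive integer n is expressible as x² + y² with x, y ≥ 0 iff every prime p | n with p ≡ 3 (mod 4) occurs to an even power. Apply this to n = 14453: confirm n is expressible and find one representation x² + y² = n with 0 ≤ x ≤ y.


Step 1: Factor n = 14453 = 97 · 149.
Step 2: Check the mod-4 condition on each prime factor: 97 ≡ 1 (mod 4), exponent 1; 149 ≡ 1 (mod 4), exponent 1.
All primes ≡ 3 (mod 4) appear to even exponent (or don't appear), so by the two-squares theorem n IS expressible as a sum of two squares.
Step 3: Build a representation. Here n = 97 · 149 is a product of primes ≡ 1 (mod 4). Each prime p ≡ 1 (mod 4) is itself a sum of two squares; find a² by testing p − a² for a perfect square:
  97: 97 − 1² = 96, 97 − 2² = 93, 97 − 3² = 88, 97 − 4² = 81 = 9² ⇒ 97 = 4² + 9².
  149: 149 − 1² = 148, 149 − 2² = 145, 149 − 3² = 140, 149 − 4² = 133, 149 − 5² = 124, 149 − 6² = 113, 149 − 7² = 100 = 10² ⇒ 149 = 7² + 10².
  Combine using the Brahmagupta–Fibonacci identity (a² + b²)(c² + d²) = (ac − bd)² + (ad + bc)² = (ac + bd)² + (ad − bc)²:
  97 · 149 = 14453: from (4² + 9²)(7² + 10²), take (4·7 − 9·10, 4·10 + 9·7) = (28 − 90, 40 + 63) = (-62, 103); dropping signs (only squares matter) gives (62, 103); check 62² + 103² = 3844 + 10609 = 14453 ✓.
Step 4: Order so x ≤ y and verify: 62² + 103² = 3844 + 10609 = 14453 = n. ✓

n = 14453 = 62² + 103² (one valid representation with x ≤ y).


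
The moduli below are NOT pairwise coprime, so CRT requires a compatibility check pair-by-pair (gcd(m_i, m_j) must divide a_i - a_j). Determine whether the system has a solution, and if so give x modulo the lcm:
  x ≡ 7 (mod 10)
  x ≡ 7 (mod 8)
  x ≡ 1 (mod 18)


Moduli 10, 8, 18 are not pairwise coprime, so CRT works modulo lcm(m_i) when all pairwise compatibility conditions hold.
Pairwise compatibility: gcd(m_i, m_j) must divide a_i - a_j for every pair.
Merge one congruence at a time:
  Start: x ≡ 7 (mod 10).
  Combine with x ≡ 7 (mod 8): gcd(10, 8) = 2; 7 - 7 = 0, which IS divisible by 2, so compatible.
    Write x = 7 + 10·t and substitute into x ≡ 7 (mod 8): 10·t ≡ 7 − 7 = 0 (mod 8).
    Divide the congruence (and modulus) by g = 2: 5·t ≡ 0 (mod 4).
    Reduce coefficients mod 4: 1·t ≡ 0 (mod 4).
    So t ≡ 0 (mod 4).
    Then x = 7 + 10·0 = 7, valid modulo lcm(10, 8) = 40: x ≡ 7 (mod 40).
  Combine with x ≡ 1 (mod 18): gcd(40, 18) = 2; 1 - 7 = -6, which IS divisible by 2, so compatible.
    Write x = 7 + 40·t and substitute into x ≡ 1 (mod 18): 40·t ≡ 1 − 7 = -6 (mod 18).
    Divide the congruence (and modulus) by g = 2: 20·t ≡ -3 (mod 9).
    Reduce coefficients mod 9: 2·t ≡ 6 (mod 9).
    The inverse of 2 mod 9 is 5 (since 2·5 = 10 = 1·9 + 1), so t ≡ 5·6 = 30 ≡ 3 (mod 9).
    Then x = 7 + 40·3 = 127, valid modulo lcm(40, 18) = 360: x ≡ 127 (mod 360).
Verify: 127 mod 10 = 7, 127 mod 8 = 7, 127 mod 18 = 1.

x ≡ 127 (mod 360).


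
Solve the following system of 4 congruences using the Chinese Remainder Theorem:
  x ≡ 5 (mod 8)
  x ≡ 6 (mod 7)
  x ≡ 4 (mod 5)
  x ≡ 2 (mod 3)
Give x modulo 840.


Product of moduli M = 8 · 7 · 5 · 3 = 840.
Merge one congruence at a time:
  Start: x ≡ 5 (mod 8).
  Combine with x ≡ 6 (mod 7); new modulus lcm = 56.
    Write x = 5 + 8·t and substitute into x ≡ 6 (mod 7): 8·t ≡ 6 − 5 = 1 (mod 7).
    Reduce coefficients mod 7: 1·t ≡ 1 (mod 7).
    So t ≡ 1 (mod 7).
    Then x = 5 + 8·1 = 13, valid modulo lcm(8, 7) = 56: x ≡ 13 (mod 56).
  Combine with x ≡ 4 (mod 5); new modulus lcm = 280.
    Write x = 13 + 56·t and substitute into x ≡ 4 (mod 5): 56·t ≡ 4 − 13 = -9 (mod 5).
    Reduce coefficients mod 5: 1·t ≡ 1 (mod 5).
    So t ≡ 1 (mod 5).
    Then x = 13 + 56·1 = 69, valid modulo lcm(56, 5) = 280: x ≡ 69 (mod 280).
  Combine with x ≡ 2 (mod 3); new modulus lcm = 840.
    Write x = 69 + 280·t and substitute into x ≡ 2 (mod 3): 280·t ≡ 2 − 69 = -67 (mod 3).
    Reduce coefficients mod 3: 1·t ≡ 2 (mod 3).
    So t ≡ 2 (mod 3).
    Then x = 69 + 280·2 = 629, valid modulo lcm(280, 3) = 840: x ≡ 629 (mod 840).
Verify against each original: 629 mod 8 = 5, 629 mod 7 = 6, 629 mod 5 = 4, 629 mod 3 = 2.

x ≡ 629 (mod 840).


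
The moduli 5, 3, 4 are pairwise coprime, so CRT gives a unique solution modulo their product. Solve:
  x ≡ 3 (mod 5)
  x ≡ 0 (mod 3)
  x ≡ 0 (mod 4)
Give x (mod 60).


Moduli 5, 3, 4 are pairwise coprime; by CRT there is a unique solution modulo M = 5 · 3 · 4 = 60.
Solve pairwise, accumulating the modulus:
  Start with x ≡ 3 (mod 5).
  Combine with x ≡ 0 (mod 3): since gcd(5, 3) = 1, we get a unique residue mod 15.
    Write x = 3 + 5·t and substitute into x ≡ 0 (mod 3): 5·t ≡ 0 − 3 = -3 (mod 3).
    Reduce coefficients mod 3: 2·t ≡ 0 (mod 3).
    The inverse of 2 mod 3 is 2 (since 2·2 = 4 = 1·3 + 1), so t ≡ 2·0 = 0 ≡ 0 (mod 3).
    Then x = 3 + 5·0 = 3, valid modulo lcm(5, 3) = 15: x ≡ 3 (mod 15).
  Combine with x ≡ 0 (mod 4): since gcd(15, 4) = 1, we get a unique residue mod 60.
    Write x = 3 + 15·t and substitute into x ≡ 0 (mod 4): 15·t ≡ 0 − 3 = -3 (mod 4).
    Reduce coefficients mod 4: 3·t ≡ 1 (mod 4).
    The inverse of 3 mod 4 is 3 (since 3·3 = 9 = 2·4 + 1), so t ≡ 3·1 = 3 ≡ 3 (mod 4).
    Then x = 3 + 15·3 = 48, valid modulo lcm(15, 4) = 60: x ≡ 48 (mod 60).
Verify: 48 mod 5 = 3 ✓, 48 mod 3 = 0 ✓, 48 mod 4 = 0 ✓.

x ≡ 48 (mod 60).


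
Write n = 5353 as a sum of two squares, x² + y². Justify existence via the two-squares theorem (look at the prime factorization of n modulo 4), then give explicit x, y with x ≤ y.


Step 1: Factor n = 5353 = 53 · 101.
Step 2: Check the mod-4 condition on each prime factor: 53 ≡ 1 (mod 4), exponent 1; 101 ≡ 1 (mod 4), exponent 1.
All primes ≡ 3 (mod 4) appear to even exponent (or don't appear), so by the two-squares theorem n IS expressible as a sum of two squares.
Step 3: Build a representation. Here n = 53 · 101 is a product of primes ≡ 1 (mod 4). Each prime p ≡ 1 (mod 4) is itself a sum of two squares; find a² by testing p − a² for a perfect square:
  53: 53 − 1² = 52, 53 − 2² = 49 = 7² ⇒ 53 = 2² + 7².
  101: 101 − 1² = 100 = 10² ⇒ 101 = 1² + 10².
  Combine using the Brahmagupta–Fibonacci identity (a² + b²)(c² + d²) = (ac − bd)² + (ad + bc)² = (ac + bd)² + (ad − bc)²:
  53 · 101 = 5353: from (2² + 7²)(1² + 10²), take (2·1 − 7·10, 2·10 + 7·1) = (2 − 70, 20 + 7) = (-68, 27); dropping signs (only squares matter) gives (68, 27); check 68² + 27² = 4624 + 729 = 5353 ✓.
Step 4: Order so x ≤ y and verify: 27² + 68² = 729 + 4624 = 5353 = n. ✓

n = 5353 = 27² + 68² (one valid representation with x ≤ y).


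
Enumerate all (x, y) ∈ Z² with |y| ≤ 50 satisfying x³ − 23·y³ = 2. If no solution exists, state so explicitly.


The equation is x³ - 23y³ = 2. For fixed y, x³ = 23·y³ + 2, so a solution requires the RHS to be a perfect cube.
Strategy: iterate y from -50 to 50, compute RHS = 23·y³ + 2, and check whether it is a (positive or negative) perfect cube.
Check small values of y:
  y = 0: RHS = 2 is not a perfect cube.
  y = 1: RHS = 25 is not a perfect cube.
  y = -1: RHS = -21 is not a perfect cube.
  y = 2: RHS = 186 is not a perfect cube.
  y = -2: RHS = -182 is not a perfect cube.
  y = 3: RHS = 623 is not a perfect cube.
  y = -3: RHS = -619 is not a perfect cube.
Continuing the search up to |y| = 50 finds no solutions either.
No (x, y) in the scanned range satisfies the equation.

No integer solutions with |y| ≤ 50.


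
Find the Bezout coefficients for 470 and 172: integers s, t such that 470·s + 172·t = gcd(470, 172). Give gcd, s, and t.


Euclidean algorithm on (470, 172) — divide until remainder is 0:
  470 = 2 · 172 + 126
  172 = 1 · 126 + 46
  126 = 2 · 46 + 34
  46 = 1 · 34 + 12
  34 = 2 · 12 + 10
  12 = 1 · 10 + 2
  10 = 5 · 2 + 0
gcd(470, 172) = 2.
Track Bezout coefficients alongside the remainders: start with r₀ = 470 = a·1 + b·0 (s = 1, t = 0) and r₁ = 172 = a·0 + b·1 (s = 0, t = 1); each new remainder r_{k+1} = r_{k-1} − q_k·r_k inherits s_{k+1} = s_{k-1} − q_k·s_k, t_{k+1} = t_{k-1} − q_k·t_k, so r_k = a·s_k + b·t_k at every step:
  q = 2: r = 126, s = 1 − 2·0 = 1, t = 0 − 2·1 = -2  (check: 470·1 + 172·(-2) = 126)
  q = 1: r = 46, s = 0 − 1·1 = -1, t = 1 − 1·(-2) = 3  (check: 470·(-1) + 172·3 = 46)
  q = 2: r = 34, s = 1 − 2·(-1) = 3, t = -2 − 2·3 = -8  (check: 470·3 + 172·(-8) = 34)
  q = 1: r = 12, s = -1 − 1·3 = -4, t = 3 − 1·(-8) = 11  (check: 470·(-4) + 172·11 = 12)
  q = 2: r = 10, s = 3 − 2·(-4) = 11, t = -8 − 2·11 = -30  (check: 470·11 + 172·(-30) = 10)
  q = 1: r = 2, s = -4 − 1·11 = -15, t = 11 − 1·(-30) = 41  (check: 470·(-15) + 172·41 = 2)
The row with r = 2 (the gcd) gives the Bezout coefficients s = -15, t = 41.
Result: 470 · (-15) + 172 · (41) = 2.

gcd(470, 172) = 2; s = -15, t = 41 (check: 470·(-15) + 172·41 = 2).


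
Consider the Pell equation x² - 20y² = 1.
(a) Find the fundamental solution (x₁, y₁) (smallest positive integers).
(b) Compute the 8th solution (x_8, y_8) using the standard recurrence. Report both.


Step 1: Find the fundamental solution (x₁, y₁) of x² - 20y² = 1.
  Expand √20 as a continued fraction. a₀ = ⌊√20⌋ = 4; iterate m_{k+1} = d_k·a_k − m_k, d_{k+1} = (20 − m_{k+1}²)/d_k, a_{k+1} = ⌊(a₀ + m_{k+1})/d_{k+1}⌋ (starting m₀ = 0, d₀ = 1), with convergents p_k = a_k·p_{k-1} + p_{k-2}, q_k = a_k·q_{k-1} + q_{k-2} (p₋₁ = 1, q₋₁ = 0):
  k = 0: a₀ = 4; p₀/q₀ = 4/1; p₀² − 20·q₀² = 16 − 20 = -4.
  k = 1: m = 4, d = 4, a = ⌊(4 + 4)/4⌋ = 2; p/q = (2·4 + 1)/(2·1 + 0) = 9/2; p² − 20·q² = 81 − 80 = 1.
  The first convergent with p² − 20·q² = 1 gives the fundamental solution (x₁, y₁) = (9, 2).
Step 2: Apply the recurrence (x_{n+1}, y_{n+1}) = (x₁x_n + 20y₁y_n, x₁y_n + y₁x_n) repeatedly.
  From (x_1, y_1) = (9, 2): x_2 = 9·9 + 20·2·2 = 161; y_2 = 9·2 + 2·9 = 36.
  From (x_2, y_2) = (161, 36): x_3 = 9·161 + 20·2·36 = 2889; y_3 = 9·36 + 2·161 = 646.
  From (x_3, y_3) = (2889, 646): x_4 = 9·2889 + 20·2·646 = 51841; y_4 = 9·646 + 2·2889 = 11592.
  From (x_4, y_4) = (51841, 11592): x_5 = 9·51841 + 20·2·11592 = 930249; y_5 = 9·11592 + 2·51841 = 208010.
  From (x_5, y_5) = (930249, 208010): x_6 = 9·930249 + 20·2·208010 = 16692641; y_6 = 9·208010 + 2·930249 = 3732588.
  From (x_6, y_6) = (16692641, 3732588): x_7 = 9·16692641 + 20·2·3732588 = 299537289; y_7 = 9·3732588 + 2·16692641 = 66978574.
  From (x_7, y_7) = (299537289, 66978574): x_8 = 9·299537289 + 20·2·66978574 = 5374978561; y_8 = 9·66978574 + 2·299537289 = 1201881744.
Step 3: Verify x_8² - 20·y_8² = 28890394531209630721 - 28890394531209630720 = 1 (should be 1). ✓

(x_1, y_1) = (9, 2); (x_8, y_8) = (5374978561, 1201881744).


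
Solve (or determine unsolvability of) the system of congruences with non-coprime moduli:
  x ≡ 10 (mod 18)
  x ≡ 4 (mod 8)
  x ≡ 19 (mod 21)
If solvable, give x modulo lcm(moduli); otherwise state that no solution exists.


Moduli 18, 8, 21 are not pairwise coprime, so CRT works modulo lcm(m_i) when all pairwise compatibility conditions hold.
Pairwise compatibility: gcd(m_i, m_j) must divide a_i - a_j for every pair.
Merge one congruence at a time:
  Start: x ≡ 10 (mod 18).
  Combine with x ≡ 4 (mod 8): gcd(18, 8) = 2; 4 - 10 = -6, which IS divisible by 2, so compatible.
    Write x = 10 + 18·t and substitute into x ≡ 4 (mod 8): 18·t ≡ 4 − 10 = -6 (mod 8).
    Divide the congruence (and modulus) by g = 2: 9·t ≡ -3 (mod 4).
    Reduce coefficients mod 4: 1·t ≡ 1 (mod 4).
    So t ≡ 1 (mod 4).
    Then x = 10 + 18·1 = 28, valid modulo lcm(18, 8) = 72: x ≡ 28 (mod 72).
  Combine with x ≡ 19 (mod 21): gcd(72, 21) = 3; 19 - 28 = -9, which IS divisible by 3, so compatible.
    Write x = 28 + 72·t and substitute into x ≡ 19 (mod 21): 72·t ≡ 19 − 28 = -9 (mod 21).
    Divide the congruence (and modulus) by g = 3: 24·t ≡ -3 (mod 7).
    Reduce coefficients mod 7: 3·t ≡ 4 (mod 7).
    The inverse of 3 mod 7 is 5 (since 3·5 = 15 = 2·7 + 1), so t ≡ 5·4 = 20 ≡ 6 (mod 7).
    Then x = 28 + 72·6 = 460, valid modulo lcm(72, 21) = 504: x ≡ 460 (mod 504).
Verify: 460 mod 18 = 10, 460 mod 8 = 4, 460 mod 21 = 19.

x ≡ 460 (mod 504).


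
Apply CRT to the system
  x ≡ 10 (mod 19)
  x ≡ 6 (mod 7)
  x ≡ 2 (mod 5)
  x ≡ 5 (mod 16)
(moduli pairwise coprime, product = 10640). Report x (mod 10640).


Product of moduli M = 19 · 7 · 5 · 16 = 10640.
Merge one congruence at a time:
  Start: x ≡ 10 (mod 19).
  Combine with x ≡ 6 (mod 7); new modulus lcm = 133.
    Write x = 10 + 19·t and substitute into x ≡ 6 (mod 7): 19·t ≡ 6 − 10 = -4 (mod 7).
    Reduce coefficients mod 7: 5·t ≡ 3 (mod 7).
    The inverse of 5 mod 7 is 3 (since 5·3 = 15 = 2·7 + 1), so t ≡ 3·3 = 9 ≡ 2 (mod 7).
    Then x = 10 + 19·2 = 48, valid modulo lcm(19, 7) = 133: x ≡ 48 (mod 133).
  Combine with x ≡ 2 (mod 5); new modulus lcm = 665.
    Write x = 48 + 133·t and substitute into x ≡ 2 (mod 5): 133·t ≡ 2 − 48 = -46 (mod 5).
    Reduce coefficients mod 5: 3·t ≡ 4 (mod 5).
    The inverse of 3 mod 5 is 2 (since 3·2 = 6 = 1·5 + 1), so t ≡ 2·4 = 8 ≡ 3 (mod 5).
    Then x = 48 + 133·3 = 447, valid modulo lcm(133, 5) = 665: x ≡ 447 (mod 665).
  Combine with x ≡ 5 (mod 16); new modulus lcm = 10640.
    Write x = 447 + 665·t and substitute into x ≡ 5 (mod 16): 665·t ≡ 5 − 447 = -442 (mod 16).
    Reduce coefficients mod 16: 9·t ≡ 6 (mod 16).
    The inverse of 9 mod 16 is 9 (since 9·9 = 81 = 5·16 + 1), so t ≡ 9·6 = 54 ≡ 6 (mod 16).
    Then x = 447 + 665·6 = 4437, valid modulo lcm(665, 16) = 10640: x ≡ 4437 (mod 10640).
Verify against each original: 4437 mod 19 = 10, 4437 mod 7 = 6, 4437 mod 5 = 2, 4437 mod 16 = 5.

x ≡ 4437 (mod 10640).


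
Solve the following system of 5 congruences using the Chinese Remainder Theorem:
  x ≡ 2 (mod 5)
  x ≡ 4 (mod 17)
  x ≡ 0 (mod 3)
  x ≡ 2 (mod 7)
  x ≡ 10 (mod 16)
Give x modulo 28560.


Product of moduli M = 5 · 17 · 3 · 7 · 16 = 28560.
Merge one congruence at a time:
  Start: x ≡ 2 (mod 5).
  Combine with x ≡ 4 (mod 17); new modulus lcm = 85.
    Write x = 2 + 5·t and substitute into x ≡ 4 (mod 17): 5·t ≡ 4 − 2 = 2 (mod 17).
    The inverse of 5 mod 17 is 7 (since 5·7 = 35 = 2·17 + 1), so t ≡ 7·2 = 14 ≡ 14 (mod 17).
    Then x = 2 + 5·14 = 72, valid modulo lcm(5, 17) = 85: x ≡ 72 (mod 85).
  Combine with x ≡ 0 (mod 3); new modulus lcm = 255.
    Write x = 72 + 85·t and substitute into x ≡ 0 (mod 3): 85·t ≡ 0 − 72 = -72 (mod 3).
    Reduce coefficients mod 3: 1·t ≡ 0 (mod 3).
    So t ≡ 0 (mod 3).
    Then x = 72 + 85·0 = 72, valid modulo lcm(85, 3) = 255: x ≡ 72 (mod 255).
  Combine with x ≡ 2 (mod 7); new modulus lcm = 1785.
    Write x = 72 + 255·t and substitute into x ≡ 2 (mod 7): 255·t ≡ 2 − 72 = -70 (mod 7).
    Reduce coefficients mod 7: 3·t ≡ 0 (mod 7).
    The inverse of 3 mod 7 is 5 (since 3·5 = 15 = 2·7 + 1), so t ≡ 5·0 = 0 ≡ 0 (mod 7).
    Then x = 72 + 255·0 = 72, valid modulo lcm(255, 7) = 1785: x ≡ 72 (mod 1785).
  Combine with x ≡ 10 (mod 16); new modulus lcm = 28560.
    Write x = 72 + 1785·t and substitute into x ≡ 10 (mod 16): 1785·t ≡ 10 − 72 = -62 (mod 16).
    Reduce coefficients mod 16: 9·t ≡ 2 (mod 16).
    The inverse of 9 mod 16 is 9 (since 9·9 = 81 = 5·16 + 1), so t ≡ 9·2 = 18 ≡ 2 (mod 16).
    Then x = 72 + 1785·2 = 3642, valid modulo lcm(1785, 16) = 28560: x ≡ 3642 (mod 28560).
Verify against each original: 3642 mod 5 = 2, 3642 mod 17 = 4, 3642 mod 3 = 0, 3642 mod 7 = 2, 3642 mod 16 = 10.

x ≡ 3642 (mod 28560).


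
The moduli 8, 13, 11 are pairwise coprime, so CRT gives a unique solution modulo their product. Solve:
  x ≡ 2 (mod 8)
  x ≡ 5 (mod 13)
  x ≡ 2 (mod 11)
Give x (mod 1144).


Moduli 8, 13, 11 are pairwise coprime; by CRT there is a unique solution modulo M = 8 · 13 · 11 = 1144.
Solve pairwise, accumulating the modulus:
  Start with x ≡ 2 (mod 8).
  Combine with x ≡ 5 (mod 13): since gcd(8, 13) = 1, we get a unique residue mod 104.
    Write x = 2 + 8·t and substitute into x ≡ 5 (mod 13): 8·t ≡ 5 − 2 = 3 (mod 13).
    The inverse of 8 mod 13 is 5 (since 8·5 = 40 = 3·13 + 1), so t ≡ 5·3 = 15 ≡ 2 (mod 13).
    Then x = 2 + 8·2 = 18, valid modulo lcm(8, 13) = 104: x ≡ 18 (mod 104).
  Combine with x ≡ 2 (mod 11): since gcd(104, 11) = 1, we get a unique residue mod 1144.
    Write x = 18 + 104·t and substitute into x ≡ 2 (mod 11): 104·t ≡ 2 − 18 = -16 (mod 11).
    Reduce coefficients mod 11: 5·t ≡ 6 (mod 11).
    The inverse of 5 mod 11 is 9 (since 5·9 = 45 = 4·11 + 1), so t ≡ 9·6 = 54 ≡ 10 (mod 11).
    Then x = 18 + 104·10 = 1058, valid modulo lcm(104, 11) = 1144: x ≡ 1058 (mod 1144).
Verify: 1058 mod 8 = 2 ✓, 1058 mod 13 = 5 ✓, 1058 mod 11 = 2 ✓.

x ≡ 1058 (mod 1144).


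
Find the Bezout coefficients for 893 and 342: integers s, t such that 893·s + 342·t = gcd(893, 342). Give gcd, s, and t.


Euclidean algorithm on (893, 342) — divide until remainder is 0:
  893 = 2 · 342 + 209
  342 = 1 · 209 + 133
  209 = 1 · 133 + 76
  133 = 1 · 76 + 57
  76 = 1 · 57 + 19
  57 = 3 · 19 + 0
gcd(893, 342) = 19.
Track Bezout coefficients alongside the remainders: start with r₀ = 893 = a·1 + b·0 (s = 1, t = 0) and r₁ = 342 = a·0 + b·1 (s = 0, t = 1); each new remainder r_{k+1} = r_{k-1} − q_k·r_k inherits s_{k+1} = s_{k-1} − q_k·s_k, t_{k+1} = t_{k-1} − q_k·t_k, so r_k = a·s_k + b·t_k at every step:
  q = 2: r = 209, s = 1 − 2·0 = 1, t = 0 − 2·1 = -2  (check: 893·1 + 342·(-2) = 209)
  q = 1: r = 133, s = 0 − 1·1 = -1, t = 1 − 1·(-2) = 3  (check: 893·(-1) + 342·3 = 133)
  q = 1: r = 76, s = 1 − 1·(-1) = 2, t = -2 − 1·3 = -5  (check: 893·2 + 342·(-5) = 76)
  q = 1: r = 57, s = -1 − 1·2 = -3, t = 3 − 1·(-5) = 8  (check: 893·(-3) + 342·8 = 57)
  q = 1: r = 19, s = 2 − 1·(-3) = 5, t = -5 − 1·8 = -13  (check: 893·5 + 342·(-13) = 19)
The row with r = 19 (the gcd) gives the Bezout coefficients s = 5, t = -13.
Result: 893 · (5) + 342 · (-13) = 19.

gcd(893, 342) = 19; s = 5, t = -13 (check: 893·5 + 342·(-13) = 19).


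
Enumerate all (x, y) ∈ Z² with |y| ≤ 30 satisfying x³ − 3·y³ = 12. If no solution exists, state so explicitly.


The equation is x³ - 3y³ = 12. For fixed y, x³ = 3·y³ + 12, so a solution requires the RHS to be a perfect cube.
Strategy: iterate y from -30 to 30, compute RHS = 3·y³ + 12, and check whether it is a (positive or negative) perfect cube.
Check small values of y:
  y = 0: RHS = 12 is not a perfect cube.
  y = 1: RHS = 15 is not a perfect cube.
  y = -1: RHS = 9 is not a perfect cube.
  y = 2: RHS = 36 is not a perfect cube.
  y = -2: RHS = -12 is not a perfect cube.
  y = 3: RHS = 93 is not a perfect cube.
  y = -3: RHS = -69 is not a perfect cube.
Continuing the search up to |y| = 30 finds no solutions either.
No (x, y) in the scanned range satisfies the equation.

No integer solutions with |y| ≤ 30.


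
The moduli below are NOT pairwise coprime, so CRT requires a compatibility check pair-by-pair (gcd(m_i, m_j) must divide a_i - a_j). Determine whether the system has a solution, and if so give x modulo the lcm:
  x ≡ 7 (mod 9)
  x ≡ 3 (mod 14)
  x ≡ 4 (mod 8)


Moduli 9, 14, 8 are not pairwise coprime, so CRT works modulo lcm(m_i) when all pairwise compatibility conditions hold.
Pairwise compatibility: gcd(m_i, m_j) must divide a_i - a_j for every pair.
Merge one congruence at a time:
  Start: x ≡ 7 (mod 9).
  Combine with x ≡ 3 (mod 14): gcd(9, 14) = 1; 3 - 7 = -4, which IS divisible by 1, so compatible.
    Write x = 7 + 9·t and substitute into x ≡ 3 (mod 14): 9·t ≡ 3 − 7 = -4 (mod 14).
    Reduce coefficients mod 14: 9·t ≡ 10 (mod 14).
    The inverse of 9 mod 14 is 11 (since 9·11 = 99 = 7·14 + 1), so t ≡ 11·10 = 110 ≡ 12 (mod 14).
    Then x = 7 + 9·12 = 115, valid modulo lcm(9, 14) = 126: x ≡ 115 (mod 126).
  Combine with x ≡ 4 (mod 8): gcd(126, 8) = 2, and 4 - 115 = -111 is NOT divisible by 2.
    ⇒ system is inconsistent (no integer solution).

No solution (the system is inconsistent).


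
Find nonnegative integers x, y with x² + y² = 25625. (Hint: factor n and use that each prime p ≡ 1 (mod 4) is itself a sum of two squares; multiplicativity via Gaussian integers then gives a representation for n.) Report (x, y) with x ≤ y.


Step 1: Factor n = 25625 = 5^4 · 41.
Step 2: Check the mod-4 condition on each prime factor: 5 ≡ 1 (mod 4), exponent 4; 41 ≡ 1 (mod 4), exponent 1.
All primes ≡ 3 (mod 4) appear to even exponent (or don't appear), so by the two-squares theorem n IS expressible as a sum of two squares.
Step 3: Build a representation. Group n = k² · m with k = 5 and m = 5 · 5 · 41 = 1025 (a product of primes ≡ 1 (mod 4)); a representation of m scales to one of n via (k·x)² + (k·y)² = k²(x² + y²). Each prime p ≡ 1 (mod 4) is itself a sum of two squares; find a² by testing p − a² for a perfect square:
  5: 5 − 1² = 4 = 2² ⇒ 5 = 1² + 2².
  41: 41 − 1² = 40, 41 − 2² = 37, 41 − 3² = 32, 41 − 4² = 25 = 5² ⇒ 41 = 4² + 5².
  Combine using the Brahmagupta–Fibonacci identity (a² + b²)(c² + d²) = (ac − bd)² + (ad + bc)² = (ac + bd)² + (ad − bc)²:
  5 · 5 = 25: from (1² + 2²)(1² + 2²), take (1·1 − 2·2, 1·2 + 2·1) = (1 − 4, 2 + 2) = (-3, 4); dropping signs (only squares matter) gives (3, 4); check 3² + 4² = 9 + 16 = 25 ✓.
  25 · 41 = 1025: from (3² + 4²)(4² + 5²), take (3·4 − 4·5, 3·5 + 4·4) = (12 − 20, 15 + 16) = (-8, 31); dropping signs (only squares matter) gives (8, 31); check 8² + 31² = 64 + 961 = 1025 ✓.
  Scale by k = 5: (5·8, 5·31) = (40, 155).
Step 4: Order so x ≤ y and verify: 40² + 155² = 1600 + 24025 = 25625 = n. ✓

n = 25625 = 40² + 155² (one valid representation with x ≤ y).


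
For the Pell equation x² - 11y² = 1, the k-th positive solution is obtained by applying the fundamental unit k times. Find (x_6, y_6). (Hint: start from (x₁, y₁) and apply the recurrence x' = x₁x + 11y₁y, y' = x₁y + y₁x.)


Step 1: Find the fundamental solution (x₁, y₁) of x² - 11y² = 1.
  Expand √11 as a continued fraction. a₀ = ⌊√11⌋ = 3; iterate m_{k+1} = d_k·a_k − m_k, d_{k+1} = (11 − m_{k+1}²)/d_k, a_{k+1} = ⌊(a₀ + m_{k+1})/d_{k+1}⌋ (starting m₀ = 0, d₀ = 1), with convergents p_k = a_k·p_{k-1} + p_{k-2}, q_k = a_k·q_{k-1} + q_{k-2} (p₋₁ = 1, q₋₁ = 0):
  k = 0: a₀ = 3; p₀/q₀ = 3/1; p₀² − 11·q₀² = 9 − 11 = -2.
  k = 1: m = 3, d = 2, a = ⌊(3 + 3)/2⌋ = 3; p/q = (3·3 + 1)/(3·1 + 0) = 10/3; p² − 11·q² = 100 − 99 = 1.
  The first convergent with p² − 11·q² = 1 gives the fundamental solution (x₁, y₁) = (10, 3).
Step 2: Apply the recurrence (x_{n+1}, y_{n+1}) = (x₁x_n + 11y₁y_n, x₁y_n + y₁x_n) repeatedly.
  From (x_1, y_1) = (10, 3): x_2 = 10·10 + 11·3·3 = 199; y_2 = 10·3 + 3·10 = 60.
  From (x_2, y_2) = (199, 60): x_3 = 10·199 + 11·3·60 = 3970; y_3 = 10·60 + 3·199 = 1197.
  From (x_3, y_3) = (3970, 1197): x_4 = 10·3970 + 11·3·1197 = 79201; y_4 = 10·1197 + 3·3970 = 23880.
  From (x_4, y_4) = (79201, 23880): x_5 = 10·79201 + 11·3·23880 = 1580050; y_5 = 10·23880 + 3·79201 = 476403.
  From (x_5, y_5) = (1580050, 476403): x_6 = 10·1580050 + 11·3·476403 = 31521799; y_6 = 10·476403 + 3·1580050 = 9504180.
Step 3: Verify x_6² - 11·y_6² = 993623812196401 - 993623812196400 = 1 (should be 1). ✓

(x_1, y_1) = (10, 3); (x_6, y_6) = (31521799, 9504180).


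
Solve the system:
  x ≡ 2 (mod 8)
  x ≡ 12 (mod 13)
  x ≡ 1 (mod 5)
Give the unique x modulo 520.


Moduli 8, 13, 5 are pairwise coprime; by CRT there is a unique solution modulo M = 8 · 13 · 5 = 520.
Solve pairwise, accumulating the modulus:
  Start with x ≡ 2 (mod 8).
  Combine with x ≡ 12 (mod 13): since gcd(8, 13) = 1, we get a unique residue mod 104.
    Write x = 2 + 8·t and substitute into x ≡ 12 (mod 13): 8·t ≡ 12 − 2 = 10 (mod 13).
    The inverse of 8 mod 13 is 5 (since 8·5 = 40 = 3·13 + 1), so t ≡ 5·10 = 50 ≡ 11 (mod 13).
    Then x = 2 + 8·11 = 90, valid modulo lcm(8, 13) = 104: x ≡ 90 (mod 104).
  Combine with x ≡ 1 (mod 5): since gcd(104, 5) = 1, we get a unique residue mod 520.
    Write x = 90 + 104·t and substitute into x ≡ 1 (mod 5): 104·t ≡ 1 − 90 = -89 (mod 5).
    Reduce coefficients mod 5: 4·t ≡ 1 (mod 5).
    The inverse of 4 mod 5 is 4 (since 4·4 = 16 = 3·5 + 1), so t ≡ 4·1 = 4 ≡ 4 (mod 5).
    Then x = 90 + 104·4 = 506, valid modulo lcm(104, 5) = 520: x ≡ 506 (mod 520).
Verify: 506 mod 8 = 2 ✓, 506 mod 13 = 12 ✓, 506 mod 5 = 1 ✓.

x ≡ 506 (mod 520).


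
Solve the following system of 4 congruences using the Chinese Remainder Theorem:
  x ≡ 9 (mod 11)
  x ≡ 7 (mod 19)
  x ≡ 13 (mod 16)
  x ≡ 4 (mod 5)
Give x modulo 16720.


Product of moduli M = 11 · 19 · 16 · 5 = 16720.
Merge one congruence at a time:
  Start: x ≡ 9 (mod 11).
  Combine with x ≡ 7 (mod 19); new modulus lcm = 209.
    Write x = 9 + 11·t and substitute into x ≡ 7 (mod 19): 11·t ≡ 7 − 9 = -2 (mod 19).
    Reduce coefficients mod 19: 11·t ≡ 17 (mod 19).
    The inverse of 11 mod 19 is 7 (since 11·7 = 77 = 4·19 + 1), so t ≡ 7·17 = 119 ≡ 5 (mod 19).
    Then x = 9 + 11·5 = 64, valid modulo lcm(11, 19) = 209: x ≡ 64 (mod 209).
  Combine with x ≡ 13 (mod 16); new modulus lcm = 3344.
    Write x = 64 + 209·t and substitute into x ≡ 13 (mod 16): 209·t ≡ 13 − 64 = -51 (mod 16).
    Reduce coefficients mod 16: 1·t ≡ 13 (mod 16).
    So t ≡ 13 (mod 16).
    Then x = 64 + 209·13 = 2781, valid modulo lcm(209, 16) = 3344: x ≡ 2781 (mod 3344).
  Combine with x ≡ 4 (mod 5); new modulus lcm = 16720.
    Write x = 2781 + 3344·t and substitute into x ≡ 4 (mod 5): 3344·t ≡ 4 − 2781 = -2777 (mod 5).
    Reduce coefficients mod 5: 4·t ≡ 3 (mod 5).
    The inverse of 4 mod 5 is 4 (since 4·4 = 16 = 3·5 + 1), so t ≡ 4·3 = 12 ≡ 2 (mod 5).
    Then x = 2781 + 3344·2 = 9469, valid modulo lcm(3344, 5) = 16720: x ≡ 9469 (mod 16720).
Verify against each original: 9469 mod 11 = 9, 9469 mod 19 = 7, 9469 mod 16 = 13, 9469 mod 5 = 4.

x ≡ 9469 (mod 16720).


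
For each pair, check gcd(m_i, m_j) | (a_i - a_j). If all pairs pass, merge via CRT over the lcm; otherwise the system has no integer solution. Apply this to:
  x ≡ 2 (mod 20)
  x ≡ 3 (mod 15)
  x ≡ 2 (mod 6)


Moduli 20, 15, 6 are not pairwise coprime, so CRT works modulo lcm(m_i) when all pairwise compatibility conditions hold.
Pairwise compatibility: gcd(m_i, m_j) must divide a_i - a_j for every pair.
Merge one congruence at a time:
  Start: x ≡ 2 (mod 20).
  Combine with x ≡ 3 (mod 15): gcd(20, 15) = 5, and 3 - 2 = 1 is NOT divisible by 5.
    ⇒ system is inconsistent (no integer solution).

No solution (the system is inconsistent).


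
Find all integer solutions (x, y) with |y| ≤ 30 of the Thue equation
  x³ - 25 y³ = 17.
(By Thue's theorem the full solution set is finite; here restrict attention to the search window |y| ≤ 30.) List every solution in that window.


The equation is x³ - 25y³ = 17. For fixed y, x³ = 25·y³ + 17, so a solution requires the RHS to be a perfect cube.
Strategy: iterate y from -30 to 30, compute RHS = 25·y³ + 17, and check whether it is a (positive or negative) perfect cube.
Check small values of y:
  y = 0: RHS = 17 is not a perfect cube.
  y = 1: RHS = 42 is not a perfect cube.
  y = -1: RHS = -8 = (-2)³ ⇒ x = -2 works.
  y = 2: RHS = 217 is not a perfect cube.
  y = -2: RHS = -183 is not a perfect cube.
  y = 3: RHS = 692 is not a perfect cube.
  y = -3: RHS = -658 is not a perfect cube.
Continuing the search up to |y| = 30 finds no further solutions beyond those listed.
Collected solutions: (-2, -1).

Solutions (with |y| ≤ 30): (-2, -1).
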